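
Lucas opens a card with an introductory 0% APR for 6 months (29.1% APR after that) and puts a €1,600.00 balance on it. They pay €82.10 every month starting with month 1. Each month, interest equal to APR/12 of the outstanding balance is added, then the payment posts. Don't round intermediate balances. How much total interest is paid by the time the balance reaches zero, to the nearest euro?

Promo months 1–6 at r₀ = 0%/12 = 0; months 7+ at r₁ = 29.1%/12 = 0.02425.
After month 6 (no interest yet): B = €1,600.00 − 6·€82.10 = €1,107.40.
Then at r₁ with €82.10/mo: n₂ = −ln(1 − r₁·B/P)/ln(1+r₁) ≈ 16.53 → 17 more payments.
Total paid = 22·€82.10 + €44.03 = €1,850.23; interest = €1,850.23 − €1,600.00 = €250.23.

€250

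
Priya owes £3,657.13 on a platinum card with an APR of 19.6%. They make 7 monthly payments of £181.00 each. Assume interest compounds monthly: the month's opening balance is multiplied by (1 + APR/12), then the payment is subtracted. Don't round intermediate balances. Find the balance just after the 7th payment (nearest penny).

Monthly rate r = 19.6%/12 = 1.63333% = 0.0163333.
Each month: B ← B·(1+r) − £181.00.
Month 1: interest £59.73; balance after payment £3,535.86.
Month 2: interest £57.75; balance after payment £3,412.62.
Month 3: interest £55.74; balance after payment £3,287.35.
Month 4: interest £53.69; balance after payment £3,160.05.
Month 5: interest £51.61; balance after payment £3,030.66.
Month 6: interest £49.50; balance after payment £2,899.16.
Month 7: interest £47.35; balance after payment £2,765.52.

£2,765.52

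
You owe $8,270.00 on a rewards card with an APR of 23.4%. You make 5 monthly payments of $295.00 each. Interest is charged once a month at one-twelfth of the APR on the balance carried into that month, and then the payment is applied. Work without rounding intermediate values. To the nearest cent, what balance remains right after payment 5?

Monthly rate r = 23.4%/12 = 1.95% = 0.0195.
Each month: B ← B·(1+r) − $295.00.
Month 1: interest $161.26; balance after payment $8,136.26.
Month 2: interest $158.66; balance after payment $7,999.92.
Month 3: interest $156.00; balance after payment $7,860.92.
Month 4: interest $153.29; balance after payment $7,719.21.
Month 5: interest $150.52; balance after payment $7,574.73.

$7,574.73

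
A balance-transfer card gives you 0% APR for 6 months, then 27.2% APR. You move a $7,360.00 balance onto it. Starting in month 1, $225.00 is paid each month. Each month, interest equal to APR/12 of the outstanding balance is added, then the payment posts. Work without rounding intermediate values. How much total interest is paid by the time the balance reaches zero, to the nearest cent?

$3,326.62

Promo months 1–6 at r₀ = 0%/12 = 0; months 7+ at r₁ = 27.2%/12 = 0.0226667.
After month 6 (no interest yet): B = $7,360.00 − 6·$225.00 = $6,010.00.
Then at r₁ with $225.00/mo: n₂ = −ln(1 − r₁·B/P)/ln(1+r₁) ≈ 41.49 → 42 more payments.
Total paid = 47·$225.00 + $111.62 = $10,686.62; interest = $10,686.62 − $7,360.00 = $3,326.62.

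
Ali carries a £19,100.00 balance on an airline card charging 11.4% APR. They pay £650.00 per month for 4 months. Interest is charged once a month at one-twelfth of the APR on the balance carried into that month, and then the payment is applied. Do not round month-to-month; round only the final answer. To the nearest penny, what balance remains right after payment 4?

Monthly rate r = 11.4%/12 = 0.95% = 0.0095.
Each month: B ← B·(1+r) − £650.00.
Month 1: interest £181.45; balance after payment £18,631.45.
Month 2: interest £177.00; balance after payment £18,158.45.
Month 3: interest £172.51; balance after payment £17,680.95.
Month 4: interest £167.97; balance after payment £17,198.92.

£17,198.92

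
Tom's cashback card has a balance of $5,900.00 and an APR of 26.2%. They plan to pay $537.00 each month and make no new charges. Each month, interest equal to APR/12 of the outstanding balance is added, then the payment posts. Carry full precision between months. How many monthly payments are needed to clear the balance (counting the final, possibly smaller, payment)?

Monthly rate r = 26.2%/12 = 2.18333% = 0.0218333.
Recurrence: B ← B·(1+r) − $537.00.
Month 1: interest $128.82; balance after payment $5,491.82.
Month 2: interest $119.90; balance after payment $5,074.72.
Closed form: n = −ln(1 − rB₀/P)/ln(1+r) = −ln(0.76012)/ln(1.02183) ≈ 12.699, so the balance reaches zero during payment 13.

13 months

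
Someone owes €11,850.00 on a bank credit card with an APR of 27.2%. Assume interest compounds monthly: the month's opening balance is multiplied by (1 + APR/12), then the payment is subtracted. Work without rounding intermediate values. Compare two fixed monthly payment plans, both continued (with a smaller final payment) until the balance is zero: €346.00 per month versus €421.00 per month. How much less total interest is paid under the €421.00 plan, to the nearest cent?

€4,029.69

Monthly rate r = 27.2%/12 = 2.26667% = 0.0226667.
At €346.00/mo: n = ⌈−ln(1 − rB₀/P)/ln(1+r)⌉ = 67 payments (last €280.85); total interest = total paid − €11,850.00 = €11,266.85.
At €421.00/mo: 46 payments (last €142.16); total interest €7,237.16.
Interest saved = €11,266.85 − €7,237.16 = €4,029.69.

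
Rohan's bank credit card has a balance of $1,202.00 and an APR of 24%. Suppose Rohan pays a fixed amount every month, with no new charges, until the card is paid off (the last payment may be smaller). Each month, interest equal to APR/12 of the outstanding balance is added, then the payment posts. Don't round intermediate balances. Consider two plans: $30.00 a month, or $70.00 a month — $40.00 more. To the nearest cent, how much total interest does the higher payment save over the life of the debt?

Monthly rate r = 24%/12 = 2% = 0.02.
At $30.00/mo: n = ⌈−ln(1 − rB₀/P)/ln(1+r)⌉ = 82 payments (last $18.42); total interest = total paid − $1,202.00 = $1,246.42.
At $70.00/mo: 22 payments (last $17.34); total interest $285.34.
Interest saved = $1,246.42 − $285.34 = $961.08.

$961.08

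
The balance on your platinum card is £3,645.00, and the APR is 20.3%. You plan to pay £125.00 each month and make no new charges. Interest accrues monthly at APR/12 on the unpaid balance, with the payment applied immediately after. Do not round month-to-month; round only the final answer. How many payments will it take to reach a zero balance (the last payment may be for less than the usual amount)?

Monthly rate r = 20.3%/12 = 1.69167% = 0.0169167.
Recurrence: B ← B·(1+r) − £125.00.
Month 1: interest £61.66; balance after payment £3,581.66.
Month 2: interest £60.59; balance after payment £3,517.25.
Closed form: n = −ln(1 − rB₀/P)/ln(1+r) = −ln(0.50671)/ln(1.01692) ≈ 40.525, so the balance reaches zero during payment 41.

41 payments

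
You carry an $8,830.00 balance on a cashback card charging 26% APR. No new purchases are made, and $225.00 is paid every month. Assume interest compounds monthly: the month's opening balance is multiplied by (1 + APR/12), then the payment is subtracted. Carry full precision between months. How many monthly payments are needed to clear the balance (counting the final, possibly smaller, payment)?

89 payments

Monthly rate r = 26%/12 = 2.16667% = 0.0216667.
Recurrence: B ← B·(1+r) − $225.00.
Month 1: interest $191.32; balance after payment $8,796.32.
Month 2: interest $190.59; balance after payment $8,761.90.
Closed form: n = −ln(1 − rB₀/P)/ln(1+r) = −ln(0.1497)/ln(1.02167) ≈ 88.597, so the balance reaches zero during payment 89.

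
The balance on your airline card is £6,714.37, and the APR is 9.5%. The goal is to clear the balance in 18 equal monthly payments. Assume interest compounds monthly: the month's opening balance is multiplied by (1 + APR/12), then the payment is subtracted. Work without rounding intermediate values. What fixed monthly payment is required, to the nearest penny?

£401.70

Monthly rate r = 9.5%/12 = 0.791667% = 0.00791667.
Level-payment amortization: P = B₀·r / (1 − (1+r)^(−n)) = 6714.37·0.00791667 / (1 − 1.00792^(−18)).
Denominator 1 − (1+r)^(−18) = 0.132325728.
P = 53.1554 / 0.132325728 ≈ 401.70.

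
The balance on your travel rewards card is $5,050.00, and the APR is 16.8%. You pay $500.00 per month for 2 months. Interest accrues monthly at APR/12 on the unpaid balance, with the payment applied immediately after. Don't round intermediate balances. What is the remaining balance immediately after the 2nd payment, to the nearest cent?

Monthly rate r = 16.8%/12 = 1.4% = 0.014.
Each month: B ← B·(1+r) − $500.00.
Month 1: interest $70.70; balance after payment $4,620.70.
Month 2: interest $64.69; balance after payment $4,185.39.

$4,185.39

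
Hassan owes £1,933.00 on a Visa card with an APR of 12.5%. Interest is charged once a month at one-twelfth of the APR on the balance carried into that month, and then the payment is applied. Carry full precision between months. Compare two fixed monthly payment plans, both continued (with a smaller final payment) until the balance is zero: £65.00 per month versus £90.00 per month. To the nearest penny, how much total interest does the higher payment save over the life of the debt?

£125.92

Monthly rate r = 12.5%/12 = 1.04167% = 0.0104167.
At £65.00/mo: n = ⌈−ln(1 − rB₀/P)/ln(1+r)⌉ = 36 payments (last £50.50); total interest = total paid − £1,933.00 = £392.50.
At £90.00/mo: 25 payments (last £39.58); total interest £266.58.
Interest saved = £392.50 − £266.58 = £125.92.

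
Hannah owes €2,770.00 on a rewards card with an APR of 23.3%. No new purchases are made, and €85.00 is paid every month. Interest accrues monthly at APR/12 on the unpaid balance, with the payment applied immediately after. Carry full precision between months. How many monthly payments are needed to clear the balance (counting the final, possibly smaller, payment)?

Monthly rate r = 23.3%/12 = 1.94167% = 0.0194167.
Recurrence: B ← B·(1+r) − €85.00.
Month 1: interest €53.78; balance after payment €2,738.78.
Month 2: interest €53.18; balance after payment €2,706.96.
Closed form: n = −ln(1 − rB₀/P)/ln(1+r) = −ln(0.36725)/ln(1.01942) ≈ 52.090, so the balance reaches zero during payment 53.

53 payments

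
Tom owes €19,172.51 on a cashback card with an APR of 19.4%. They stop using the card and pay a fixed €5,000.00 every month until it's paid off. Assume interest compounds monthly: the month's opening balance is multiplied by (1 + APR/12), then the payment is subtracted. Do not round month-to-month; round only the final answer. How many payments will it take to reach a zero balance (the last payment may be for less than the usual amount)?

Monthly rate r = 19.4%/12 = 1.61667% = 0.0161667.
Recurrence: B ← B·(1+r) − €5,000.00.
Month 1: interest €309.96; balance after payment €14,482.47.
Month 2: interest €234.13; balance after payment €9,716.60.
Month 3: interest €157.09; balance after payment €4,873.68.
Month 4: interest €78.79; balance after payment €0.00.

4 months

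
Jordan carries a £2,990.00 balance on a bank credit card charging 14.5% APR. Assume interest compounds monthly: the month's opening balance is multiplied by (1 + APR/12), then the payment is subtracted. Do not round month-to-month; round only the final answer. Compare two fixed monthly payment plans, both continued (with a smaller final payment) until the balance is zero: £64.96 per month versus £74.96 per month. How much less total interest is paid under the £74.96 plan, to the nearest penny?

£288.46

Monthly rate r = 14.5%/12 = 1.20833% = 0.0120833.
At £64.96/mo: n = ⌈−ln(1 − rB₀/P)/ln(1+r)⌉ = 68 payments (last £41.17); total interest = total paid − £2,990.00 = £1,403.49.
At £74.96/mo: 55 payments (last £57.19); total interest £1,115.03.
Interest saved = £1,403.49 − £1,115.03 = £288.46.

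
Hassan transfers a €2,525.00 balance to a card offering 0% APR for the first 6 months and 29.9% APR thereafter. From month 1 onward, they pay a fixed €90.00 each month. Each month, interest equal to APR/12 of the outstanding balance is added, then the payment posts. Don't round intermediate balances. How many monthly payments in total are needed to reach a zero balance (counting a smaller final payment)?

Promo months 1–6 at r₀ = 0%/12 = 0; months 7+ at r₁ = 29.9%/12 = 0.0249167.
After month 6 (no interest yet): B = €2,525.00 − 6·€90.00 = €1,985.00.
Then at r₁ with €90.00/mo: n₂ = −ln(1 − r₁·B/P)/ln(1+r₁) ≈ 32.40 → 33 more payments.

39 months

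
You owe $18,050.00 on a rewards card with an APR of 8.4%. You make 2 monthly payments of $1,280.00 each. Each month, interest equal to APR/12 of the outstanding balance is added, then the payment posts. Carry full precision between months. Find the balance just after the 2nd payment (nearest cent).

$15,734.62

Monthly rate r = 8.4%/12 = 0.7% = 0.007.
Each month: B ← B·(1+r) − $1,280.00.
Month 1: interest $126.35; balance after payment $16,896.35.
Month 2: interest $118.27; balance after payment $15,734.62.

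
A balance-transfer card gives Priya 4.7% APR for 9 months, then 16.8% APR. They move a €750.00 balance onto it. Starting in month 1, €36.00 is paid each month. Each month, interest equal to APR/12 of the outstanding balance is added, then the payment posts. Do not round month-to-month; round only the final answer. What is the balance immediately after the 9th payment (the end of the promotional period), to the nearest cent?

€447.73

Promo months 1–9 at r₀ = 4.7%/12 = 0.00391667; months 10+ at r₁ = 16.8%/12 = 0.014.
After month 9: iterate B ← B·(1+r₀) − €36.00 for 9 months → €447.73.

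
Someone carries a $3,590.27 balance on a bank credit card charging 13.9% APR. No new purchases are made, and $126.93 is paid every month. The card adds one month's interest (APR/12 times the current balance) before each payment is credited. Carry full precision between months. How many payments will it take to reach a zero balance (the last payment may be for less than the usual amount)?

Monthly rate r = 13.9%/12 = 1.15833% = 0.0115833.
Recurrence: B ← B·(1+r) − $126.93.
Month 1: interest $41.59; balance after payment $3,504.93.
Month 2: interest $40.60; balance after payment $3,418.60.
Closed form: n = −ln(1 − rB₀/P)/ln(1+r) = −ln(0.67236)/ln(1.01158) ≈ 34.468, so the balance reaches zero during payment 35.

35 payments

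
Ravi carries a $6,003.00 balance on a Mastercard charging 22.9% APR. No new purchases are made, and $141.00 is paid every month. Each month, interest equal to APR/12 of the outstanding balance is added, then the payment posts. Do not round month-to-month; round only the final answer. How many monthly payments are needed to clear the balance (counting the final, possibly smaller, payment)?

Monthly rate r = 22.9%/12 = 1.90833% = 0.0190833.
Recurrence: B ← B·(1+r) − $141.00.
Month 1: interest $114.56; balance after payment $5,976.56.
Month 2: interest $114.05; balance after payment $5,949.61.
Closed form: n = −ln(1 − rB₀/P)/ln(1+r) = −ln(0.18754)/ln(1.01908) ≈ 88.543, so the balance reaches zero during payment 89.

89 months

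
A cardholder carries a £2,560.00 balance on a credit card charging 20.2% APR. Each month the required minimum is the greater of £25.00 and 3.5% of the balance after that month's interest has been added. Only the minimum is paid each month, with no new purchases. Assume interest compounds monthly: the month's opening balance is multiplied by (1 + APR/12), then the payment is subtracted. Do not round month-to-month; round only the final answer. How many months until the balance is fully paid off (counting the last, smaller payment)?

107 months

Monthly rate r = 20.2%/12 = 1.68333% = 0.0168333.
While 3.5% of the post-interest balance exceeds £25.00, each month B ← (B·(1+r))·(1 − 0.035), i.e. B shrinks by the factor (1+r)·0.965 = 0.98124.
This holds for months 1–69. Entering month 70 the balance is £693.20; 3.5% of the post-interest balance is now below £25.00, so the flat £25.00 minimum applies from here.
From month 70 a fixed £25.00 at rate r clears £693.20 in 38 more payments. Total: 69 + 38 = 107 months.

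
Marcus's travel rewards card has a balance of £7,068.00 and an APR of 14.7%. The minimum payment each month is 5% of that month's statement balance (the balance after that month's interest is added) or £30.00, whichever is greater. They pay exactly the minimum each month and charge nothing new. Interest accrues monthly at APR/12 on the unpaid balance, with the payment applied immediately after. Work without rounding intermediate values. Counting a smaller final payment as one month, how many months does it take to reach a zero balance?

Monthly rate r = 14.7%/12 = 1.225% = 0.01225.
While 5% of the post-interest balance exceeds £30.00, each month B ← (B·(1+r))·(1 − 0.05), i.e. B shrinks by the factor (1+r)·0.95 = 0.96164.
This holds for months 1–64. Entering month 65 the balance is £578.13; 5% of the post-interest balance is now below £30.00, so the flat £30.00 minimum applies from here.
From month 65 a fixed £30.00 at rate r clears £578.13 in 23 more payments. Total: 64 + 23 = 87 months.

87 months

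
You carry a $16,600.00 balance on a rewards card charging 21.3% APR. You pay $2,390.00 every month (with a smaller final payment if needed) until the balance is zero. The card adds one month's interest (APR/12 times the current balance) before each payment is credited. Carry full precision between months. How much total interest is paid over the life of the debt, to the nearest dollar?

Monthly rate r = 21.3%/12 = 1.775% = 0.01775.
Payoff takes n = ⌈−ln(1 − rB₀/P)/ln(1+r)⌉ = ⌈7.478⌉ = 8 payments; the last is $1,148.01.
Total paid = 7·$2,390.00 + $1,148.01 = $17,878.01.
Total interest = total paid − principal = $17,878.01 − $16,600.00 = $1,278.01.

$1,278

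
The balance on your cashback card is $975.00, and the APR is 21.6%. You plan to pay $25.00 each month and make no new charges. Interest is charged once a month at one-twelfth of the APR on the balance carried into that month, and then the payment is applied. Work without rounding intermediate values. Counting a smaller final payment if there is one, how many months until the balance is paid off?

Monthly rate r = 21.6%/12 = 1.8% = 0.018.
Recurrence: B ← B·(1+r) − $25.00.
Month 1: interest $17.55; balance after payment $967.55.
Month 2: interest $17.42; balance after payment $959.97.
Closed form: n = −ln(1 − rB₀/P)/ln(1+r) = −ln(0.298)/ln(1.018) ≈ 67.863, so the balance reaches zero during payment 68.

68 payments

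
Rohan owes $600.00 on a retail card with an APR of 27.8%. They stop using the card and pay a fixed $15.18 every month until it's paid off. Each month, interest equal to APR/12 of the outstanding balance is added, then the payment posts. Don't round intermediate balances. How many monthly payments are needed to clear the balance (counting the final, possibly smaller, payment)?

Monthly rate r = 27.8%/12 = 2.31667% = 0.0231667.
Recurrence: B ← B·(1+r) − $15.18.
Month 1: interest $13.90; balance after payment $598.72.
Month 2: interest $13.87; balance after payment $597.41.
Closed form: n = −ln(1 − rB₀/P)/ln(1+r) = −ln(0.084321)/ln(1.02317) ≈ 107.985, so the balance reaches zero during payment 108.

108 payments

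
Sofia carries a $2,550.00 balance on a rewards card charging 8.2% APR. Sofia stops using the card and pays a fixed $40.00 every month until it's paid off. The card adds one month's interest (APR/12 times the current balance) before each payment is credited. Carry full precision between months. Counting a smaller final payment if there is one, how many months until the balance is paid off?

Monthly rate r = 8.2%/12 = 0.683333% = 0.00683333.
Recurrence: B ← B·(1+r) − $40.00.
Month 1: interest $17.42; balance after payment $2,527.43.
Month 2: interest $17.27; balance after payment $2,504.70.
Closed form: n = −ln(1 − rB₀/P)/ln(1+r) = −ln(0.56438)/ln(1.00683) ≈ 83.998, so the balance reaches zero during payment 84.

84 months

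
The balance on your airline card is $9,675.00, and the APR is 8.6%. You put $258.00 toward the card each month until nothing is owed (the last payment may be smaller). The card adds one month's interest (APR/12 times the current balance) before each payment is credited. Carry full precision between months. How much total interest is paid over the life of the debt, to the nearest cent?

$1,633.45

Monthly rate r = 8.6%/12 = 0.716667% = 0.00716667.
Payoff takes n = ⌈−ln(1 − rB₀/P)/ln(1+r)⌉ = ⌈43.831⌉ = 44 payments; the last is $214.45.
Total paid = 43·$258.00 + $214.45 = $11,308.45.
Total interest = total paid − principal = $11,308.45 − $9,675.00 = $1,633.45.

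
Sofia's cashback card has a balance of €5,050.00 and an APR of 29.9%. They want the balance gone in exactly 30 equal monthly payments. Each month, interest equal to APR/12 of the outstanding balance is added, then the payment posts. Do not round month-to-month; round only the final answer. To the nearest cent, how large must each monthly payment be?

€241.01

Monthly rate r = 29.9%/12 = 2.49167% = 0.0249167.
Level-payment amortization: P = B₀·r / (1 − (1+r)^(−n)) = 5050.00·0.0249167 / (1 − 1.02492^(−30)).
Denominator 1 − (1+r)^(−30) = 0.522093061.
P = 125.829 / 0.522093061 ≈ 241.01.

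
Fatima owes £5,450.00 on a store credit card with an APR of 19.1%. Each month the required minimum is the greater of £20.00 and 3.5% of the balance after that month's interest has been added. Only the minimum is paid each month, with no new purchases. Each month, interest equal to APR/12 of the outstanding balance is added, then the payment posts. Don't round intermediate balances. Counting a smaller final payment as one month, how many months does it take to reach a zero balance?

Monthly rate r = 19.1%/12 = 1.59167% = 0.0159167.
While 3.5% of the post-interest balance exceeds £20.00, each month B ← (B·(1+r))·(1 − 0.035), i.e. B shrinks by the factor (1+r)·0.965 = 0.98036.
This holds for months 1–115. Entering month 116 the balance is £556.82; 3.5% of the post-interest balance is now below £20.00, so the flat £20.00 minimum applies from here.
From month 116 a fixed £20.00 at rate r clears £556.82 in 38 more payments. Total: 115 + 38 = 153 months.

153 months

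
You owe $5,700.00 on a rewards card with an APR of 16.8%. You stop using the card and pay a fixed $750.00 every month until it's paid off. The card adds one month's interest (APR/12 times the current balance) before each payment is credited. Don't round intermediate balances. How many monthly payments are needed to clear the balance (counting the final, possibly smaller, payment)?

9 months

Monthly rate r = 16.8%/12 = 1.4% = 0.014.
Recurrence: B ← B·(1+r) − $750.00.
Month 1: interest $79.80; balance after payment $5,029.80.
Month 2: interest $70.42; balance after payment $4,350.22.
Closed form: n = −ln(1 − rB₀/P)/ln(1+r) = −ln(0.8936)/ln(1.014) ≈ 8.092, so the balance reaches zero during payment 9.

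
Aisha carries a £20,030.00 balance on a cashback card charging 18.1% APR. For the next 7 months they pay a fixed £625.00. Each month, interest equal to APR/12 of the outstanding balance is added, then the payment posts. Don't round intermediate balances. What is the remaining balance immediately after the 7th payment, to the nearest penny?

Monthly rate r = 18.1%/12 = 1.50833% = 0.0150833.
Each month: B ← B·(1+r) − £625.00.
Month 1: interest £302.12; balance after payment £19,707.12.
Month 2: interest £297.25; balance after payment £19,379.37.
Month 3: interest £292.31; balance after payment £19,046.67.
Month 4: interest £287.29; balance after payment £18,708.96.
Month 5: interest £282.19; balance after payment £18,366.15.
Month 6: interest £277.02; balance after payment £18,018.18.
Month 7: interest £271.77; balance after payment £17,664.95.

£17,664.95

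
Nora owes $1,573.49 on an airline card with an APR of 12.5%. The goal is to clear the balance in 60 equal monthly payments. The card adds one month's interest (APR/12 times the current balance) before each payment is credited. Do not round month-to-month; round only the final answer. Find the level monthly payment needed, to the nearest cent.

$35.40

Monthly rate r = 12.5%/12 = 1.04167% = 0.0104167.
Level-payment amortization: P = B₀·r / (1 − (1+r)^(−n)) = 1573.49·0.0104167 / (1 − 1.01042^(−60)).
Denominator 1 − (1+r)^(−60) = 0.46300539.
P = 16.3905 / 0.46300539 ≈ 35.40.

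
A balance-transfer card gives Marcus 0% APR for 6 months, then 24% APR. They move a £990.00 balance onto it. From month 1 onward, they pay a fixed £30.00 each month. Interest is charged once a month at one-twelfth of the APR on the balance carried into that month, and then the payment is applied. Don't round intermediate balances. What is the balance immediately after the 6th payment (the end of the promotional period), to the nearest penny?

£810.00

Promo months 1–6 at r₀ = 0%/12 = 0; months 7+ at r₁ = 24%/12 = 0.02.
After month 6 (no interest yet): B = £990.00 − 6·£30.00 = £810.00.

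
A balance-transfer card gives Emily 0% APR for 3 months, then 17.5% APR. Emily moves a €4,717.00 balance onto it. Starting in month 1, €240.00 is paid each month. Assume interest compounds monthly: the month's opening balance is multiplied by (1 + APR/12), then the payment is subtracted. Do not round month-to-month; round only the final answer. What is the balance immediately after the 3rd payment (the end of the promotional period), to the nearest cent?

€3,997.00

Promo months 1–3 at r₀ = 0%/12 = 0; months 4+ at r₁ = 17.5%/12 = 0.0145833.
After month 3 (no interest yet): B = €4,717.00 − 3·€240.00 = €3,997.00.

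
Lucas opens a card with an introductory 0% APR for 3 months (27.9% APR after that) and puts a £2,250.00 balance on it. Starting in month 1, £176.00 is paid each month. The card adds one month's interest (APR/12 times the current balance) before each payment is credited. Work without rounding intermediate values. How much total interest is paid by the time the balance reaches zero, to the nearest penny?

Promo months 1–3 at r₀ = 0%/12 = 0; months 4+ at r₁ = 27.9%/12 = 0.02325.
After month 3 (no interest yet): B = £2,250.00 − 3·£176.00 = £1,722.00.
Then at r₁ with £176.00/mo: n₂ = −ln(1 − r₁·B/P)/ln(1+r₁) ≈ 11.23 → 12 more payments.
Total paid = 14·£176.00 + £40.75 = £2,504.75; interest = £2,504.75 − £2,250.00 = £254.75.

£254.75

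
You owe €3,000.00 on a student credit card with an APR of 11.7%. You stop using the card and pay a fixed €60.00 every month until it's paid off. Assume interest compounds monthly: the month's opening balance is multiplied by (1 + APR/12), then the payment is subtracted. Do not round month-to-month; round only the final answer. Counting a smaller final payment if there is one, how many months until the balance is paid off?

69 months

Monthly rate r = 11.7%/12 = 0.975% = 0.00975.
Recurrence: B ← B·(1+r) − €60.00.
Month 1: interest €29.25; balance after payment €2,969.25.
Month 2: interest €28.95; balance after payment €2,938.20.
Closed form: n = −ln(1 − rB₀/P)/ln(1+r) = −ln(0.5125)/ln(1.00975) ≈ 68.893, so the balance reaches zero during payment 69.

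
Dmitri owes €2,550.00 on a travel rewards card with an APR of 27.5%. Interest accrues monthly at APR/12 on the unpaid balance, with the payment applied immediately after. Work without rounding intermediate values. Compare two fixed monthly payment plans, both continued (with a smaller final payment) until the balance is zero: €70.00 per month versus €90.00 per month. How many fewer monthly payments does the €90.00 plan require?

33 fewer payments

Monthly rate r = 27.5%/12 = 2.29167% = 0.0229167.
At €70.00/mo: n = ⌈−ln(1 − rB₀/P)/ln(1+r)⌉ = 80 payments (last €33.39); total interest = total paid − €2,550.00 = €3,013.39.
At €90.00/mo: 47 payments (last €22.32); total interest €1,612.32.
Payments saved = 80 − 47 = 33.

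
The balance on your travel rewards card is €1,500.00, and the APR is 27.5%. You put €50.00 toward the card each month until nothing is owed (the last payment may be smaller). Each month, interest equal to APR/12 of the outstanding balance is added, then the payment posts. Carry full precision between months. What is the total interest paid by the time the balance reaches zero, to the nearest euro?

Monthly rate r = 27.5%/12 = 2.29167% = 0.0229167.
Payoff takes n = ⌈−ln(1 − rB₀/P)/ln(1+r)⌉ = ⌈51.335⌉ = 52 payments; the last is €16.88.
Total paid = 51·€50.00 + €16.88 = €2,566.88.
Total interest = total paid − principal = €2,566.88 − €1,500.00 = €1,066.88.

€1,067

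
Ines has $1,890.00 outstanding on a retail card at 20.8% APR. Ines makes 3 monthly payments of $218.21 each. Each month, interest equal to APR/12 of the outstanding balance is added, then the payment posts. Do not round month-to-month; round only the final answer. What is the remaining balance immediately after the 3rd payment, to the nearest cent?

Monthly rate r = 20.8%/12 = 1.73333% = 0.0173333.
Each month: B ← B·(1+r) − $218.21.
Month 1: interest $32.76; balance after payment $1,704.55.
Month 2: interest $29.55; balance after payment $1,515.89.
Month 3: interest $26.28; balance after payment $1,323.95.

$1,323.95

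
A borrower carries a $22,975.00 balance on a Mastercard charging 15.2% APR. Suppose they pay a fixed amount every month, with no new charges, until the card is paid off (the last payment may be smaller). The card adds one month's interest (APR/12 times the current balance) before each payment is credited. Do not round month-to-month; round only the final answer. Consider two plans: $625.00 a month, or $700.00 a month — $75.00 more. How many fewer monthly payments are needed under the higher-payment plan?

Monthly rate r = 15.2%/12 = 1.26667% = 0.0126667.
At $625.00/mo: n = ⌈−ln(1 − rB₀/P)/ln(1+r)⌉ = 50 payments (last $491.83); total interest = total paid − $22,975.00 = $8,141.83.
At $700.00/mo: 43 payments (last $487.38); total interest $6,912.38.
Payments saved = 50 − 43 = 7.

7 fewer payments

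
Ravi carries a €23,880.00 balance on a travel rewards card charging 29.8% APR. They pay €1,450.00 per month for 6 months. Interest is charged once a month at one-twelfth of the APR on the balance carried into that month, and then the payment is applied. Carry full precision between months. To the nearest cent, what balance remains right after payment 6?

Monthly rate r = 29.8%/12 = 2.48333% = 0.0248333.
Each month: B ← B·(1+r) − €1,450.00.
Month 1: interest €593.02; balance after payment €23,023.02.
Month 2: interest €571.74; balance after payment €22,144.76.
Month 3: interest €549.93; balance after payment €21,244.69.
Month 4: interest €527.58; balance after payment €20,322.26.
Month 5: interest €504.67; balance after payment €19,376.93.
Month 6: interest €481.19; balance after payment €18,408.13.

€18,408.13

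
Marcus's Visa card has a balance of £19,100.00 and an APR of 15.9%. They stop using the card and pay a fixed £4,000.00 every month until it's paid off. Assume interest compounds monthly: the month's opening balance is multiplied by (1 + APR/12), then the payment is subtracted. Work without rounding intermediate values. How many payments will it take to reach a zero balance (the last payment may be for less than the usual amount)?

Monthly rate r = 15.9%/12 = 1.325% = 0.01325.
Recurrence: B ← B·(1+r) − £4,000.00.
Month 1: interest £253.07; balance after payment £15,353.08.
Month 2: interest £203.43; balance after payment £11,556.50.
Month 3: interest £153.12; balance after payment £7,709.63.
Month 4: interest £102.15; balance after payment £3,811.78.
Month 5: interest £50.51; balance after payment £0.00.

5 months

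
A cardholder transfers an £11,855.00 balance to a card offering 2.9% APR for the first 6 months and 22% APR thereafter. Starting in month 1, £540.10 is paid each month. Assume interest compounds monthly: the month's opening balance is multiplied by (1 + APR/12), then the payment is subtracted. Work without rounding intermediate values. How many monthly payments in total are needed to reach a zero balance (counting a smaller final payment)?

26 months

Promo months 1–6 at r₀ = 2.9%/12 = 0.00241667; months 7+ at r₁ = 22%/12 = 0.0183333.
After month 6: iterate B ← B·(1+r₀) − £540.10 for 6 months → £8,767.70.
Then at r₁ with £540.10/mo: n₂ = −ln(1 − r₁·B/P)/ln(1+r₁) ≈ 19.45 → 20 more payments.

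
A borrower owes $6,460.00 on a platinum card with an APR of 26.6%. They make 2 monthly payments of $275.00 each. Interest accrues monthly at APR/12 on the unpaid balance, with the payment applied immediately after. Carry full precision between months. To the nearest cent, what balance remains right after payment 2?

$6,193.47

Monthly rate r = 26.6%/12 = 2.21667% = 0.0221667.
Each month: B ← B·(1+r) − $275.00.
Month 1: interest $143.20; balance after payment $6,328.20.
Month 2: interest $140.28; balance after payment $6,193.47.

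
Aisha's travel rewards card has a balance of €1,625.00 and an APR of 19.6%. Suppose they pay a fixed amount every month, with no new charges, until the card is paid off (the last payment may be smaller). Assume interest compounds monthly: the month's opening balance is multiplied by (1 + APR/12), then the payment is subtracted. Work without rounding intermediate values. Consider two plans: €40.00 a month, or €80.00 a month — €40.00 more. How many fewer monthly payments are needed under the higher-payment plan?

43 fewer payments

Monthly rate r = 19.6%/12 = 1.63333% = 0.0163333.
At €40.00/mo: n = ⌈−ln(1 − rB₀/P)/ln(1+r)⌉ = 68 payments (last €9.41); total interest = total paid − €1,625.00 = €1,064.41.
At €80.00/mo: 25 payments (last €70.63); total interest €365.63.
Payments saved = 68 − 25 = 43.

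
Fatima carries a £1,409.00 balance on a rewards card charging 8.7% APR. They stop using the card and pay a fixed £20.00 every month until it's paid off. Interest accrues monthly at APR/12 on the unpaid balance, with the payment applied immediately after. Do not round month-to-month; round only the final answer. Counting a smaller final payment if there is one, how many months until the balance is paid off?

99 months

Monthly rate r = 8.7%/12 = 0.725% = 0.00725.
Recurrence: B ← B·(1+r) − £20.00.
Month 1: interest £10.22; balance after payment £1,399.22.
Month 2: interest £10.14; balance after payment £1,389.36.
Closed form: n = −ln(1 − rB₀/P)/ln(1+r) = −ln(0.48924)/ln(1.00725) ≈ 98.965, so the balance reaches zero during payment 99.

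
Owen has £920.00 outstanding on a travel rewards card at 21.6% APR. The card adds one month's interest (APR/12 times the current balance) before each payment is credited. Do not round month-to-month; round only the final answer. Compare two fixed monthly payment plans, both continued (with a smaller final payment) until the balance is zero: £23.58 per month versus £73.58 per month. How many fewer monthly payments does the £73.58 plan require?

Monthly rate r = 21.6%/12 = 1.8% = 0.018.
At £23.58/mo: n = ⌈−ln(1 − rB₀/P)/ln(1+r)⌉ = 68 payments (last £21.64); total interest = total paid − £920.00 = £681.50.
At £73.58/mo: 15 payments (last £21.63); total interest £131.75.
Payments saved = 68 − 15 = 53.

53 fewer payments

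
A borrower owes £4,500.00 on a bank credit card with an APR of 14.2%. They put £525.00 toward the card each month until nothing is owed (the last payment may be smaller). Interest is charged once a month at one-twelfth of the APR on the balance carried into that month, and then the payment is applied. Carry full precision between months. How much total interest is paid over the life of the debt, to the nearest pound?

£273

Monthly rate r = 14.2%/12 = 1.18333% = 0.0118333.
Payoff takes n = ⌈−ln(1 − rB₀/P)/ln(1+r)⌉ = ⌈9.091⌉ = 10 payments; the last is £48.20.
Total paid = 9·£525.00 + £48.20 = £4,773.20.
Total interest = total paid − principal = £4,773.20 − £4,500.00 = £273.20.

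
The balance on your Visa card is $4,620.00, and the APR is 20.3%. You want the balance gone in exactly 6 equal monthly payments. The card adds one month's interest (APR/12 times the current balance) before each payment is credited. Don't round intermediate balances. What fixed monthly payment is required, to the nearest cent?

$816.23

Monthly rate r = 20.3%/12 = 1.69167% = 0.0169167.
Level-payment amortization: P = B₀·r / (1 − (1+r)^(−n)) = 4620.00·0.0169167 / (1 − 1.01692^(−6)).
Denominator 1 − (1+r)^(−6) = 0.0957514758.
P = 78.155 / 0.0957514758 ≈ 816.23.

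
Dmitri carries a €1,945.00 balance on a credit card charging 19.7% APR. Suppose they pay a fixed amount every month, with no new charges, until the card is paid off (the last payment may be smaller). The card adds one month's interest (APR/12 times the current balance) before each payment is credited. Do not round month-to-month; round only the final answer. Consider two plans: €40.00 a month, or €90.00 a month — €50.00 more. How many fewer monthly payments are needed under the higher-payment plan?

72 fewer payments

Monthly rate r = 19.7%/12 = 1.64167% = 0.0164167.
At €40.00/mo: n = ⌈−ln(1 − rB₀/P)/ln(1+r)⌉ = 99 payments (last €12.37); total interest = total paid − €1,945.00 = €1,987.37.
At €90.00/mo: 27 payments (last €81.86); total interest €476.86.
Payments saved = 99 − 27 = 72.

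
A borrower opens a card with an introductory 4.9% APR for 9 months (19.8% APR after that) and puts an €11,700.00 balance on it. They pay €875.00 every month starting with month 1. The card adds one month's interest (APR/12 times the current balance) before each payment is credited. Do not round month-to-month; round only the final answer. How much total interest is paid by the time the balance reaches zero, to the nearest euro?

€513

Promo months 1–9 at r₀ = 4.9%/12 = 0.00408333; months 10+ at r₁ = 19.8%/12 = 0.0165.
After month 9: iterate B ← B·(1+r₀) − €875.00 for 9 months → €4,132.21.
Then at r₁ with €875.00/mo: n₂ = −ln(1 − r₁·B/P)/ln(1+r₁) ≈ 4.96 → 5 more payments.
Total paid = 13·€875.00 + €837.77 = €12,212.77; interest = €12,212.77 − €11,700.00 = €512.77.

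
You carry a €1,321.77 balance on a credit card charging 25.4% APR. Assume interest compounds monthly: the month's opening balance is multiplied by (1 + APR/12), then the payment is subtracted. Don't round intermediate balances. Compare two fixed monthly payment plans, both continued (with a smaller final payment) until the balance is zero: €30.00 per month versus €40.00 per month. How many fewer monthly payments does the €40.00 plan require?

71 fewer payments

Monthly rate r = 25.4%/12 = 2.11667% = 0.0211667.
At €30.00/mo: n = ⌈−ln(1 − rB₀/P)/ln(1+r)⌉ = 129 payments (last €22.67); total interest = total paid − €1,321.77 = €2,540.90.
At €40.00/mo: 58 payments (last €15.74); total interest €973.97.
Payments saved = 129 − 58 = 71.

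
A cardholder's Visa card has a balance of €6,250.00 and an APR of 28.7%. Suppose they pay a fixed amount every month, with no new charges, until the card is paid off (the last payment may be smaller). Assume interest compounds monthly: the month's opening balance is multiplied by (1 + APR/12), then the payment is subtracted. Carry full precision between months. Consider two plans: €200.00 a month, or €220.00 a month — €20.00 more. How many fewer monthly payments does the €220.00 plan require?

Monthly rate r = 28.7%/12 = 2.39167% = 0.0239167.
At €200.00/mo: n = ⌈−ln(1 − rB₀/P)/ln(1+r)⌉ = 59 payments (last €43.50); total interest = total paid − €6,250.00 = €5,393.50.
At €220.00/mo: 49 payments (last €30.40); total interest €4,340.40.
Payments saved = 59 − 49 = 10.

10 fewer payments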